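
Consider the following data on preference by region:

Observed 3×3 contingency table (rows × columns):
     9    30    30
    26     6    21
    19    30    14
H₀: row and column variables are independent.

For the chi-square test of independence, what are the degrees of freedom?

df = (r−1)(c−1) = (3−1)·(3−1) = 4

degrees of freedom = 4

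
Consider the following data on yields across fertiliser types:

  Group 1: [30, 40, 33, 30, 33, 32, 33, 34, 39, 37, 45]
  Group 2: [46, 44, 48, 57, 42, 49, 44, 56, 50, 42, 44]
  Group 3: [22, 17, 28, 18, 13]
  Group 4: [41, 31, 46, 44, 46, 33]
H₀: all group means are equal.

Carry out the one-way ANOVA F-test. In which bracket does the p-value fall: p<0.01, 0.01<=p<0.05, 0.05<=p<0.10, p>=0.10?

Group means [35.09, 47.45, 19.60, 40.17], grand mean 37.788
SSB = Σnᵢ(x̄ᵢ−x̄)² = 2795.845; SSW = ΣΣ(x−x̄ᵢ)² = 835.670
MSB = 2795.845/3 = 931.9485; MSW = 835.670/29 = 28.8162
F = MSB/MSW = 32.3411
df = (3, 29)
p-value (upper-tail) = 0.00000
→ bracket: p<0.01

p-value bracket: p<0.01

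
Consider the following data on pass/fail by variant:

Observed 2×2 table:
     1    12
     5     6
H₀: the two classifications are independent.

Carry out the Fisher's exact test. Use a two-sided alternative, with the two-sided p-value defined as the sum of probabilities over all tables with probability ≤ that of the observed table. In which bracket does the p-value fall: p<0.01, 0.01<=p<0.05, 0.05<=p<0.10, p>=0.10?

Margins: r₁=13, r₂=11, c₁=6, c₂=18, n=24
p_obs = C(13,1)·C(11,5)/C(24,6); sum pmf over tables with pmf ≤ p_obs
p-value (two-sided) = 0.06080
→ bracket: 0.05<=p<0.10

p-value bracket: 0.05<=p<0.10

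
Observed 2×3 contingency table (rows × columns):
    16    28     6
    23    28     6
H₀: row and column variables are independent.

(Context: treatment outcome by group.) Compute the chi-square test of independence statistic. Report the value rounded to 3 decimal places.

test statistic = 0.802

Row totals [50, 57], col totals [39, 56, 12], n=107
χ² = (16−18.22)²/18.22 + (28−26.17)²/26.17 + (6−5.61)²/5.61 + (23−20.78)²/20.78 + (28−29.83)²/29.83 + (6−6.39)²/6.39 = 0.8019
df = 2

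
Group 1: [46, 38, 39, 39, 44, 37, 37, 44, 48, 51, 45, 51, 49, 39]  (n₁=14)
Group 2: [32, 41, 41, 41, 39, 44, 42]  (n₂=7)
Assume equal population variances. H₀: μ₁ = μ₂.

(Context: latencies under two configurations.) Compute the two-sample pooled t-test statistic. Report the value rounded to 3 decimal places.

test statistic = 1.515

x̄₁=43.357, s₁=5.168, n₁=14
x̄₂=40.000, s₂=3.830, n₂=7
s_p² = [13·5.168² + 6·3.830²]/19 = 22.9060
SE = √(s_p²·(1/14+1/7)) = 2.2155
t = (43.357−40.000)/2.2155 = 1.5153
df = 19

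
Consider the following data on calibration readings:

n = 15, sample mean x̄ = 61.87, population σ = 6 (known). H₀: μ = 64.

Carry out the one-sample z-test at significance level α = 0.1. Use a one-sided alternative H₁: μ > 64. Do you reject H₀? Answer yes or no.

SE = σ/√n = 6/√15 = 1.5492
z = (x̄−μ₀)/SE = (61.87−64)/1.5492 = -1.3749
p-value (one-sided, H₁ greater) = 0.91542
At α=0.1: p ≥ α → fail to reject H₀

reject H₀: no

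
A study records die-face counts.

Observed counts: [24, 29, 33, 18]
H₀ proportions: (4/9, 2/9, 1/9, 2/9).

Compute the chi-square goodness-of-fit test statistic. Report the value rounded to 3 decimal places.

n = 104; E_i = n·p_i = [46.22, 23.11, 11.56, 23.11]
χ² = (24−46.22)²/46.22 + (29−23.11)²/23.11 + (33−11.56)²/11.56 + (18−23.11)²/23.11 = 53.1106
df = 3

test statistic = 53.111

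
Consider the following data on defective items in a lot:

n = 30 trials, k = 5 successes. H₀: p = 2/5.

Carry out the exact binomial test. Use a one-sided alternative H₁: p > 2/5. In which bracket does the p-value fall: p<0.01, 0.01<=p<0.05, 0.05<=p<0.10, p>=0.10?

p-value bracket: p>=0.10

Exact binomial: n=30, k=5, p₀=2/5=0.4000
P(X≥5) from Σ C(n,i)·p₀^i·(1−p₀)^(n−i)
p-value (one-sided, H₁ greater) = 0.99849
→ bracket: p>=0.10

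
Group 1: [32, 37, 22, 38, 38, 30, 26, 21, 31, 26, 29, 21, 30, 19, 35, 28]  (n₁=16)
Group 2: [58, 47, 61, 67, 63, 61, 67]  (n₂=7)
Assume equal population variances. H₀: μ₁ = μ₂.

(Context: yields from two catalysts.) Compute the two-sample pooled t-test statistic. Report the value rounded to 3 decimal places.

test statistic = -10.955

x̄₁=28.938, s₁=6.180, n₁=16
x̄₂=60.571, s₂=6.828, n₂=7
s_p² = [15·6.180² + 6·6.828²]/21 = 40.6025
SE = √(s_p²·(1/16+1/7)) = 2.8876
t = (28.938−60.571)/2.8876 = -10.9552
df = 21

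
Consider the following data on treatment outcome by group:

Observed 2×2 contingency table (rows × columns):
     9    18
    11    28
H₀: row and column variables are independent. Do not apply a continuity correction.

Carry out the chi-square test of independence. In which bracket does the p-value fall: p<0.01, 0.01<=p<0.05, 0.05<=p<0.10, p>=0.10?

Row totals [27, 39], col totals [20, 46], n=66
χ² = (9−8.18)²/8.18 + (18−18.82)²/18.82 + (11−11.82)²/11.82 + (28−27.18)²/27.18 = 0.1987
df = 1
p-value (upper-tail) = 0.65580
→ bracket: p>=0.10

p-value bracket: p>=0.10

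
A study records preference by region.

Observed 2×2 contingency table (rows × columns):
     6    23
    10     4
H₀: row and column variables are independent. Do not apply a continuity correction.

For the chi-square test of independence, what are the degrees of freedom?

degrees of freedom = 1

df = (r−1)(c−1) = (2−1)·(2−1) = 1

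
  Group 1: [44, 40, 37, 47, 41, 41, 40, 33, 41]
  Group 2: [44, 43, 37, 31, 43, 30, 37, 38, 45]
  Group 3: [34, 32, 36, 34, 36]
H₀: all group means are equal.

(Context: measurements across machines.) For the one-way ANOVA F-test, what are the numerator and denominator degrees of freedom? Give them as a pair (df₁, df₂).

degrees of freedom = [2, 20]

k = 3 groups, N = 23 total
df = (k−1, N−k) = (3−1, 23−3) = (2, 20)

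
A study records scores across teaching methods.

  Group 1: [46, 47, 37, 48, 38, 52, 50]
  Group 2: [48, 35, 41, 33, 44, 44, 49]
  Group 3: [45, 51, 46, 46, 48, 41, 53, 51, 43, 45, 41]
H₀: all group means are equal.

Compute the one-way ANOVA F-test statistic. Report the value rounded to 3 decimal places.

Group means [45.43, 42.00, 46.36], grand mean 44.880
SSB = Σnᵢ(x̄ᵢ−x̄)² = 84.380; SSW = ΣΣ(x−x̄ᵢ)² = 586.260
MSB = 84.380/2 = 42.1901; MSW = 586.260/22 = 26.6482
F = MSB/MSW = 1.5832
df = (2, 22)

test statistic = 1.583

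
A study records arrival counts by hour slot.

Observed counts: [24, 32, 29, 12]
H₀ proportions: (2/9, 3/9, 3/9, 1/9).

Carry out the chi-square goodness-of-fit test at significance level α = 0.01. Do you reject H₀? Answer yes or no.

n = 97; E_i = n·p_i = [21.56, 32.33, 32.33, 10.78]
χ² = (24−21.56)²/21.56 + (32−32.33)²/32.33 + (29−32.33)²/32.33 + (12−10.78)²/10.78 = 0.7629
df = 3
p-value (upper-tail) = 0.85832
At α=0.01: p ≥ α → fail to reject H₀

reject H₀: no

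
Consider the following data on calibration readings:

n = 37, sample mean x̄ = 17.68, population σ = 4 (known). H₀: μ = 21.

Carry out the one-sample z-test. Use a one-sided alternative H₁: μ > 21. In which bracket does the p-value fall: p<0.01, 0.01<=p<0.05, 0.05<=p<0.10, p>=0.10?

SE = σ/√n = 4/√37 = 0.6576
z = (x̄−μ₀)/SE = (17.68−21)/0.6576 = -5.0487
p-value (one-sided, H₁ greater) = 1.00000
→ bracket: p>=0.10

p-value bracket: p>=0.10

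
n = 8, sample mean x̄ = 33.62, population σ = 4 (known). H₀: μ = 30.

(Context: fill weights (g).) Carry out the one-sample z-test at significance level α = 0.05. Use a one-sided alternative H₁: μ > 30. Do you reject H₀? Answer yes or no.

reject H₀: yes

SE = σ/√n = 4/√8 = 1.4142
z = (x̄−μ₀)/SE = (33.62−30)/1.4142 = 2.5597
p-value (one-sided, H₁ greater) = 0.00524
At α=0.05: p < α → reject H₀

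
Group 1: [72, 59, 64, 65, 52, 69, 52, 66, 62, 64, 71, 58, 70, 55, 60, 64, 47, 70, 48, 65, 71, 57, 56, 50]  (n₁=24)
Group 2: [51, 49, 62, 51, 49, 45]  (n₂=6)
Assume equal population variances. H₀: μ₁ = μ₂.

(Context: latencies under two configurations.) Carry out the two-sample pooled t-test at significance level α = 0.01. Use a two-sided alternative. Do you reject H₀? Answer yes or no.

reject H₀: yes

x̄₁=61.125, s₁=7.720, n₁=24
x̄₂=51.167, s₂=5.742, n₂=6
s_p² = [23·7.720² + 5·5.742²]/28 = 54.8378
SE = √(s_p²·(1/24+1/6)) = 3.3800
t = (61.125−51.167)/3.3800 = 2.9462
df = 28
p-value (two-sided) = 0.00641
At α=0.01: p < α → reject H₀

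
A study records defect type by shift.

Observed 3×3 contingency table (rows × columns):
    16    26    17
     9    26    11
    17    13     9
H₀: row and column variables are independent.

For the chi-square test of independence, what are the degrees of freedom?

df = (r−1)(c−1) = (3−1)·(3−1) = 4

degrees of freedom = 4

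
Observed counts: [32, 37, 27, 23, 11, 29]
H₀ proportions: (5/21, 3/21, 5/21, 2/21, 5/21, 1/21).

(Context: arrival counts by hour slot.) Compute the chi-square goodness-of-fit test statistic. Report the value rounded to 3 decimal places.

test statistic = 96.782

n = 159; E_i = n·p_i = [37.86, 22.71, 37.86, 15.14, 37.86, 7.57]
χ² = (32−37.86)²/37.86 + (37−22.71)²/22.71 + (27−37.86)²/37.86 + (23−15.14)²/15.14 + (11−37.86)²/37.86 + (29−7.57)²/7.57 = 96.7818
df = 5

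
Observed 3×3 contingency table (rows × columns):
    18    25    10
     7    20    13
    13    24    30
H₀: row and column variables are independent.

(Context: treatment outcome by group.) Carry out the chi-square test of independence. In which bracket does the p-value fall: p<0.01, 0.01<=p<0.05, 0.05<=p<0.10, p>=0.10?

p-value bracket: 0.01<=p<0.05

Row totals [53, 40, 67], col totals [38, 69, 53], n=160
χ² = (18−12.59)²/12.59 + (25−22.86)²/22.86 + (10−17.56)²/17.56 + (7−9.50)²/9.50 + (20−17.25)²/17.25 + (13−13.25)²/13.25 + (13−15.91)²/15.91 + (24−28.89)²/28.89 + (30−22.19)²/22.19 = 10.9893
df = 4
p-value (upper-tail) = 0.02668
→ bracket: 0.01<=p<0.05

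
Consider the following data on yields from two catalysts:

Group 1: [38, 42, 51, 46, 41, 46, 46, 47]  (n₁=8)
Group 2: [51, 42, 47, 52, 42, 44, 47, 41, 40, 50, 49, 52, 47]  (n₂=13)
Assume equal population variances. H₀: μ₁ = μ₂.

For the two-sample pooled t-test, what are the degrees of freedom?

degrees of freedom = 19

df = n₁ + n₂ − 2 = 8 + 13 − 2 = 19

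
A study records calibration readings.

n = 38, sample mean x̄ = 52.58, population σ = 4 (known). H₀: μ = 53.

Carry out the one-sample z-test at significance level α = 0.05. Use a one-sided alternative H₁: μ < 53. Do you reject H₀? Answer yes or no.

SE = σ/√n = 4/√38 = 0.6489
z = (x̄−μ₀)/SE = (52.58−53)/0.6489 = -0.6473
p-value (one-sided, H₁ less) = 0.25873
At α=0.05: p ≥ α → fail to reject H₀

reject H₀: no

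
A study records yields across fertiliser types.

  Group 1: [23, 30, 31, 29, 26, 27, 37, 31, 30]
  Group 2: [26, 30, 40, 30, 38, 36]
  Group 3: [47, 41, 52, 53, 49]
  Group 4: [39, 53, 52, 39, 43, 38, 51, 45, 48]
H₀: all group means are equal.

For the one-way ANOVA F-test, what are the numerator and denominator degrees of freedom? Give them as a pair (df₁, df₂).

degrees of freedom = [3, 25]

k = 4 groups, N = 29 total
df = (k−1, N−k) = (4−1, 29−4) = (3, 25)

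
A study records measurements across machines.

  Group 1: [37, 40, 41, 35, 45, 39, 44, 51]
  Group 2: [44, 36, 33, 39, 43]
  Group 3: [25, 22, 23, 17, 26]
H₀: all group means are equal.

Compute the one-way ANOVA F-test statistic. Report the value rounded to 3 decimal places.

test statistic = 28.107

Group means [41.50, 39.00, 22.60], grand mean 35.556
SSB = Σnᵢ(x̄ᵢ−x̄)² = 1181.244; SSW = ΣΣ(x−x̄ᵢ)² = 315.200
MSB = 1181.244/2 = 590.6222; MSW = 315.200/15 = 21.0133
F = MSB/MSW = 28.1070
df = (2, 15)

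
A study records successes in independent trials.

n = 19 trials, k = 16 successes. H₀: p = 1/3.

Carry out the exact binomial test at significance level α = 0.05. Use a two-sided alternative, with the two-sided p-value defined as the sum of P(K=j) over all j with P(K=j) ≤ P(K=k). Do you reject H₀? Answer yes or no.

Exact binomial: n=19, k=16, p₀=1/3=0.3333
P(X=j) = C(n,j)·p₀^j·(1−p₀)^(n−j); p = Σ P(X=j) over j with P(X=j) ≤ P(X=16)
p-value (two-sided) = 0.00001
At α=0.05: p < α → reject H₀

reject H₀: yes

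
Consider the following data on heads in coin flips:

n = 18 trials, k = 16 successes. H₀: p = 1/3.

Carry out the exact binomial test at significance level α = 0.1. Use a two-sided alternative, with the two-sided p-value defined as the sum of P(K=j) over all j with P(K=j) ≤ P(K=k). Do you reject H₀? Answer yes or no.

reject H₀: yes

Exact binomial: n=18, k=16, p₀=1/3=0.3333
P(X=j) = C(n,j)·p₀^j·(1−p₀)^(n−j); p = Σ P(X=j) over j with P(X=j) ≤ P(X=16)
p-value (two-sided) = 0.00000
At α=0.1: p < α → reject H₀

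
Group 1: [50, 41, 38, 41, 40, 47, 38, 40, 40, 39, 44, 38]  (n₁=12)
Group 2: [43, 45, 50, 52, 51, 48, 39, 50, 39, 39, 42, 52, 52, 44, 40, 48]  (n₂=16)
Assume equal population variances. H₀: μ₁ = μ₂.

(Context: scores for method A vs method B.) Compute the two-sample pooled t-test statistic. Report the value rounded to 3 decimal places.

x̄₁=41.333, s₁=3.798, n₁=12
x̄₂=45.875, s₂=5.071, n₂=16
s_p² = [11·3.798² + 15·5.071²]/26 = 20.9391
SE = √(s_p²·(1/12+1/16)) = 1.7475
t = (41.333−45.875)/1.7475 = -2.5990
df = 26

test statistic = -2.599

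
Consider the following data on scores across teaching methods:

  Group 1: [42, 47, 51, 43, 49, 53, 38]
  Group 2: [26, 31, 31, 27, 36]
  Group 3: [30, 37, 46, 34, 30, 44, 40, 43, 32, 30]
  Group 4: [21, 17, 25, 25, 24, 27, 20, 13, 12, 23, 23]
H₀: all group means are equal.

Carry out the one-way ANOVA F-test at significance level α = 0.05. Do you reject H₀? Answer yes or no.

Group means [46.14, 30.20, 36.60, 20.91], grand mean 32.424
SSB = Σnᵢ(x̄ᵢ−x̄)² = 2975.094; SSW = ΣΣ(x−x̄ᵢ)² = 836.966
MSB = 2975.094/3 = 991.6981; MSW = 836.966/29 = 28.8609
F = MSB/MSW = 34.3613
df = (3, 29)
p-value (upper-tail) = 0.00000
At α=0.05: p < α → reject H₀

reject H₀: yes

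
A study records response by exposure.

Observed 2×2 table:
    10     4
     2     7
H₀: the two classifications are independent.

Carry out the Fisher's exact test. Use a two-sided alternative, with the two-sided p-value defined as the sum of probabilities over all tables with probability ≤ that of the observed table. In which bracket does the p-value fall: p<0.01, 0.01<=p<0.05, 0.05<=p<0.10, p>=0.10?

Margins: r₁=14, r₂=9, c₁=12, c₂=11, n=23
p_obs = C(14,10)·C(9,2)/C(23,12); sum pmf over tables with pmf ≤ p_obs
p-value (two-sided) = 0.03607
→ bracket: 0.01<=p<0.05

p-value bracket: 0.01<=p<0.05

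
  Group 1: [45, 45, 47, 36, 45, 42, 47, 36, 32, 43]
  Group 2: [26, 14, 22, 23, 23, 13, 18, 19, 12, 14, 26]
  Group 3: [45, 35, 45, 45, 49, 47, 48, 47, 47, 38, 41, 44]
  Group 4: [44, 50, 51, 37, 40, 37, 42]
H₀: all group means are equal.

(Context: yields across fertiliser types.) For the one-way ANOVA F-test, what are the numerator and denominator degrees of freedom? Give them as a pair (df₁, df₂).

k = 4 groups, N = 40 total
df = (k−1, N−k) = (4−1, 40−4) = (3, 36)

degrees of freedom = [3, 36]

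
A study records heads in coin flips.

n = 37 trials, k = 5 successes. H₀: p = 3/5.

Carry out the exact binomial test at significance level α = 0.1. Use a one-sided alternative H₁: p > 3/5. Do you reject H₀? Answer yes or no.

reject H₀: no

Exact binomial: n=37, k=5, p₀=3/5=0.6000
P(X≥5) from Σ C(n,i)·p₀^i·(1−p₀)^(n−i)
p-value (one-sided, H₁ greater) = 1.00000
At α=0.1: p ≥ α → fail to reject H₀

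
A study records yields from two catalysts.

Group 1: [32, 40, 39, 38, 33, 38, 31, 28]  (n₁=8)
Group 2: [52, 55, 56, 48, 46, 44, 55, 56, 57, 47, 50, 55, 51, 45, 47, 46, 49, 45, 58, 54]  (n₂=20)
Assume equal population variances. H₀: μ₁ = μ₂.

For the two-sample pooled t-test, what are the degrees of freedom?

df = n₁ + n₂ − 2 = 8 + 20 − 2 = 26

degrees of freedom = 26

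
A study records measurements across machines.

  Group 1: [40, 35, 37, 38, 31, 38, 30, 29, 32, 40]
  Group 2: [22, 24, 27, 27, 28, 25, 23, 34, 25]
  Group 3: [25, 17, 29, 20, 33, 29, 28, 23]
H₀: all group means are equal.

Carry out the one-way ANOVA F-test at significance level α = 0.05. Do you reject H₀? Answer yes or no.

Group means [35.00, 26.11, 25.50], grand mean 29.222
SSB = Σnᵢ(x̄ᵢ−x̄)² = 531.778; SSW = ΣΣ(x−x̄ᵢ)² = 454.889
MSB = 531.778/2 = 265.8889; MSW = 454.889/24 = 18.9537
F = MSB/MSW = 14.0283
df = (2, 24)
p-value (upper-tail) = 0.00009
At α=0.05: p < α → reject H₀

reject H₀: yes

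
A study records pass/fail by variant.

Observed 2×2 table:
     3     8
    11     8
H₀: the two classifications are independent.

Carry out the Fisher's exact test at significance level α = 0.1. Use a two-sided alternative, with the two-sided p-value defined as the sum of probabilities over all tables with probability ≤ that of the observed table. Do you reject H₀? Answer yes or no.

Margins: r₁=11, r₂=19, c₁=14, c₂=16, n=30
p_obs = C(11,3)·C(19,11)/C(30,14); sum pmf over tables with pmf ≤ p_obs
p-value (two-sided) = 0.14243
At α=0.1: p ≥ α → fail to reject H₀

reject H₀: no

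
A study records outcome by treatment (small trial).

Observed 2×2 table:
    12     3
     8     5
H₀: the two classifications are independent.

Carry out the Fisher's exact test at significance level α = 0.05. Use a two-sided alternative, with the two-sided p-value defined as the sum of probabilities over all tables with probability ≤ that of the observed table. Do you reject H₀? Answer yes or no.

reject H₀: no

Margins: r₁=15, r₂=13, c₁=20, c₂=8, n=28
p_obs = C(15,12)·C(13,8)/C(28,20); sum pmf over tables with pmf ≤ p_obs
p-value (two-sided) = 0.40966
At α=0.05: p ≥ α → fail to reject H₀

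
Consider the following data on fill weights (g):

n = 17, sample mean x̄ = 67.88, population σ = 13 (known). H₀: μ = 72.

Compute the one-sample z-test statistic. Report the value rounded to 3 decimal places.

SE = σ/√n = 13/√17 = 3.1530
z = (x̄−μ₀)/SE = (67.88−72)/3.1530 = -1.3067

test statistic = -1.307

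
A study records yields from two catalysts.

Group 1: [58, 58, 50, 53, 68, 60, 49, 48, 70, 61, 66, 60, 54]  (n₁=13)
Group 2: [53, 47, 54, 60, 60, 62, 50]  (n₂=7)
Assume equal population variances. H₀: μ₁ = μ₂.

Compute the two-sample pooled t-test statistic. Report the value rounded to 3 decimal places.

test statistic = 0.937

x̄₁=58.077, s₁=7.135, n₁=13
x̄₂=55.143, s₂=5.669, n₂=7
s_p² = [12·7.135² + 6·5.669²]/18 = 44.6545
SE = √(s_p²·(1/13+1/7)) = 3.1328
t = (58.077−55.143)/3.1328 = 0.9366
df = 18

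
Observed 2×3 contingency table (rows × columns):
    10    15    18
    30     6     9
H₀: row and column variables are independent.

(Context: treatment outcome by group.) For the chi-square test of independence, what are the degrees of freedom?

degrees of freedom = 2

df = (r−1)(c−1) = (2−1)·(3−1) = 2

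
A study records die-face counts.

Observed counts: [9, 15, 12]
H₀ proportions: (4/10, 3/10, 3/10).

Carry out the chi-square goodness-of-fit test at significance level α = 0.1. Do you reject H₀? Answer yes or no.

reject H₀: no

n = 36; E_i = n·p_i = [14.40, 10.80, 10.80]
χ² = (9−14.40)²/14.40 + (15−10.80)²/10.80 + (12−10.80)²/10.80 = 3.7917
df = 2
p-value (upper-tail) = 0.15019
At α=0.1: p ≥ α → fail to reject H₀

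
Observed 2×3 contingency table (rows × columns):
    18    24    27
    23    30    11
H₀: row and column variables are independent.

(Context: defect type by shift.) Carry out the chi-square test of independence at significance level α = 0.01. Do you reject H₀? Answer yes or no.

Row totals [69, 64], col totals [41, 54, 38], n=133
χ² = (18−21.27)²/21.27 + (24−28.02)²/28.02 + (27−19.71)²/19.71 + (23−19.73)²/19.73 + (30−25.98)²/25.98 + (11−18.29)²/18.29 = 7.8364
df = 2
p-value (upper-tail) = 0.01988
At α=0.01: p ≥ α → fail to reject H₀

reject H₀: no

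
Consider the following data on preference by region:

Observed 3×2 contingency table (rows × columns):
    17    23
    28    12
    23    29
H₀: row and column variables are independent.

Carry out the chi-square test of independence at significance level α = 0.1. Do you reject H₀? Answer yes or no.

Row totals [40, 40, 52], col totals [68, 64], n=132
χ² = (17−20.61)²/20.61 + (23−19.39)²/19.39 + (28−20.61)²/20.61 + (12−19.39)²/19.39 + (23−26.79)²/26.79 + (29−25.21)²/25.21 = 7.8783
df = 2
p-value (upper-tail) = 0.01946
At α=0.1: p < α → reject H₀

reject H₀: yes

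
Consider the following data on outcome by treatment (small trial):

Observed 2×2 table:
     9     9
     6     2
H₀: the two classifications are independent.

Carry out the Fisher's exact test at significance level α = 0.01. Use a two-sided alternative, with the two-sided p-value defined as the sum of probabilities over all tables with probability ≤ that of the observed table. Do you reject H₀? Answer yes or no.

Margins: r₁=18, r₂=8, c₁=15, c₂=11, n=26
p_obs = C(18,9)·C(8,6)/C(26,15); sum pmf over tables with pmf ≤ p_obs
p-value (two-sided) = 0.39451
At α=0.01: p ≥ α → fail to reject H₀

reject H₀: no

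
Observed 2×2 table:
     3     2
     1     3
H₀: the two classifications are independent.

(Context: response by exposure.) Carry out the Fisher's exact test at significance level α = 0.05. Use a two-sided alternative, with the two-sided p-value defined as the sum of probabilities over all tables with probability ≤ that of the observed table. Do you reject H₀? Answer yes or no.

reject H₀: no

Margins: r₁=5, r₂=4, c₁=4, c₂=5, n=9
p_obs = C(5,3)·C(4,1)/C(9,4); sum pmf over tables with pmf ≤ p_obs
p-value (two-sided) = 0.52381
At α=0.05: p ≥ α → fail to reject H₀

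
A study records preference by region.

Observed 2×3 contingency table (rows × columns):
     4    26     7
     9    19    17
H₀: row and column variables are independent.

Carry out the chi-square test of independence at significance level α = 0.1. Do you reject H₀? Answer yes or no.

reject H₀: yes

Row totals [37, 45], col totals [13, 45, 24], n=82
χ² = (4−5.87)²/5.87 + (26−20.30)²/20.30 + (7−10.83)²/10.83 + (9−7.13)²/7.13 + (19−24.70)²/24.70 + (17−13.17)²/13.17 = 6.4596
df = 2
p-value (upper-tail) = 0.03956
At α=0.1: p < α → reject H₀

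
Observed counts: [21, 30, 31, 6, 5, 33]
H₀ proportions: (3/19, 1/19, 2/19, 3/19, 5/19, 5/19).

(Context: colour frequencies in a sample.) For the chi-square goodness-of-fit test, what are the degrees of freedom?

degrees of freedom = 5

df = k − 1 = 6 − 1 = 5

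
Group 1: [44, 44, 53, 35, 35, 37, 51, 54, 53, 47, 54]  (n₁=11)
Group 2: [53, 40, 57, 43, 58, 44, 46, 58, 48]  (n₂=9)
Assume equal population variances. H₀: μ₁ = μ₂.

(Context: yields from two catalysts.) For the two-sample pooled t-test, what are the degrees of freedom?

df = n₁ + n₂ − 2 = 11 + 9 − 2 = 18

degrees of freedom = 18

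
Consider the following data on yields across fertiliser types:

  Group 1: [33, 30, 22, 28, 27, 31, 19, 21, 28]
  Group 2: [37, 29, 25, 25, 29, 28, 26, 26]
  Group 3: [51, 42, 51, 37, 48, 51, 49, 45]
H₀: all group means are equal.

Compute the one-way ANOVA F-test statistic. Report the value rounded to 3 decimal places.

Group means [26.56, 28.12, 46.75], grand mean 33.520
SSB = Σnᵢ(x̄ᵢ−x̄)² = 2069.643; SSW = ΣΣ(x−x̄ᵢ)² = 476.597
MSB = 2069.643/2 = 1034.8214; MSW = 476.597/22 = 21.6635
F = MSB/MSW = 47.7679
df = (2, 22)

test statistic = 47.768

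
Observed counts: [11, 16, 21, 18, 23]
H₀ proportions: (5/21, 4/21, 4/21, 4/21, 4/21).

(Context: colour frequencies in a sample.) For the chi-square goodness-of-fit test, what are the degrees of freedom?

degrees of freedom = 4

df = k − 1 = 5 − 1 = 4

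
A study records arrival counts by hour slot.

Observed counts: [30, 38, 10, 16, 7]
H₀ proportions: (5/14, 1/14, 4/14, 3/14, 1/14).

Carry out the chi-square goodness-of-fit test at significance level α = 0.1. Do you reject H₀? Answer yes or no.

reject H₀: yes

n = 101; E_i = n·p_i = [36.07, 7.21, 28.86, 21.64, 7.21]
χ² = (30−36.07)²/36.07 + (38−7.21)²/7.21 + (10−28.86)²/28.86 + (16−21.64)²/21.64 + (7−7.21)²/7.21 = 146.1947
df = 4
p-value (upper-tail) = 0.00000
At α=0.1: p < α → reject H₀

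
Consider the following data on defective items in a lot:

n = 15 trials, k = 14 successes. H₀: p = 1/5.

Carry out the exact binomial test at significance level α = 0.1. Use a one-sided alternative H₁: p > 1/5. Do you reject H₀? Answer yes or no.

reject H₀: yes

Exact binomial: n=15, k=14, p₀=1/5=0.2000
P(X≥14) from Σ C(n,i)·p₀^i·(1−p₀)^(n−i)
p-value (one-sided, H₁ greater) = 0.00000
At α=0.1: p < α → reject H₀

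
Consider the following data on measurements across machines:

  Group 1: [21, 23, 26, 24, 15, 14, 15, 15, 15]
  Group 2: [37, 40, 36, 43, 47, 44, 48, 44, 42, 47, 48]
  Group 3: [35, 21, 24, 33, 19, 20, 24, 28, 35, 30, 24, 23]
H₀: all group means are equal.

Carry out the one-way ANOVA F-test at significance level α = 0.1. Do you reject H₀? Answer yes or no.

Group means [18.67, 43.27, 26.33], grand mean 30.000
SSB = Σnᵢ(x̄ᵢ−x̄)² = 3255.152; SSW = ΣΣ(x−x̄ᵢ)² = 720.848
MSB = 3255.152/2 = 1627.5758; MSW = 720.848/29 = 24.8568
F = MSB/MSW = 65.4780
df = (2, 29)
p-value (upper-tail) = 0.00000
At α=0.1: p < α → reject H₀

reject H₀: yes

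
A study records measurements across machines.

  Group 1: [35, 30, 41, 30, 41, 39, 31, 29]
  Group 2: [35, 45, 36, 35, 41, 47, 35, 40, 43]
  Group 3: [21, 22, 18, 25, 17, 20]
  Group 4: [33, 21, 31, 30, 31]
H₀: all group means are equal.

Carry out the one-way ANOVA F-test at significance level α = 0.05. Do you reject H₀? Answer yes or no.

reject H₀: yes

Group means [34.50, 39.67, 20.50, 29.20], grand mean 32.214
SSB = Σnᵢ(x̄ᵢ−x̄)² = 1410.414; SSW = ΣΣ(x−x̄ᵢ)² = 492.300
MSB = 1410.414/3 = 470.1381; MSW = 492.300/24 = 20.5125
F = MSB/MSW = 22.9196
df = (3, 24)
p-value (upper-tail) = 0.00000
At α=0.05: p < α → reject H₀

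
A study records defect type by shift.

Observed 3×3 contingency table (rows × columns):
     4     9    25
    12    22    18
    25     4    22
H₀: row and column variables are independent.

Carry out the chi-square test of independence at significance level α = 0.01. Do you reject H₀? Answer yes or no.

Row totals [38, 52, 51], col totals [41, 35, 65], n=141
χ² = (4−11.05)²/11.05 + (9−9.43)²/9.43 + (25−17.52)²/17.52 + (12−15.12)²/15.12 + (22−12.91)²/12.91 + (18−23.97)²/23.97 + (25−14.83)²/14.83 + (4−12.66)²/12.66 + (22−23.51)²/23.51 = 29.2447
df = 4
p-value (upper-tail) = 0.00001
At α=0.01: p < α → reject H₀

reject H₀: yes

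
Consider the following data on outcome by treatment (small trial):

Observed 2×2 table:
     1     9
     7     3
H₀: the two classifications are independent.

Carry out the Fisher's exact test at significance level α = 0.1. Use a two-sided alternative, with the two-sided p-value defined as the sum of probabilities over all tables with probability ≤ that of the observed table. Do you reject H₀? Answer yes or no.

reject H₀: yes

Margins: r₁=10, r₂=10, c₁=8, c₂=12, n=20
p_obs = C(10,1)·C(10,7)/C(20,8); sum pmf over tables with pmf ≤ p_obs
p-value (two-sided) = 0.01977
At α=0.1: p < α → reject H₀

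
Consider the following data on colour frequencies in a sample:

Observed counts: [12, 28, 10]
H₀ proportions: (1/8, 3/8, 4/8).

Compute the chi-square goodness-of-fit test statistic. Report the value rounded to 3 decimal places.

test statistic = 18.853

n = 50; E_i = n·p_i = [6.25, 18.75, 25.00]
χ² = (12−6.25)²/6.25 + (28−18.75)²/18.75 + (10−25.00)²/25.00 = 18.8533
df = 2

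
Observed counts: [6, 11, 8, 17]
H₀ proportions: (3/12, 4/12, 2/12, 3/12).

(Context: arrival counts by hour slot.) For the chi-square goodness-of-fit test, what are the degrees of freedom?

degrees of freedom = 3

df = k − 1 = 4 − 1 = 3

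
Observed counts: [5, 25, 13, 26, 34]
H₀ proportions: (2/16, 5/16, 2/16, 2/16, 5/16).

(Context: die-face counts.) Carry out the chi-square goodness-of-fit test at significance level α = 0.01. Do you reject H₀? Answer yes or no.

reject H₀: yes

n = 103; E_i = n·p_i = [12.88, 32.19, 12.88, 12.88, 32.19]
χ² = (5−12.88)²/12.88 + (25−32.19)²/32.19 + (13−12.88)²/12.88 + (26−12.88)²/12.88 + (34−32.19)²/32.19 = 19.9049
df = 4
p-value (upper-tail) = 0.00052
At α=0.01: p < α → reject H₀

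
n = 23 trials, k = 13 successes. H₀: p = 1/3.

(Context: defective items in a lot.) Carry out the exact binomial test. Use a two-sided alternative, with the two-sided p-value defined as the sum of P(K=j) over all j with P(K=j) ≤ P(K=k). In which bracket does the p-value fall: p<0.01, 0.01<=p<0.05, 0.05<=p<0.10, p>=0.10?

Exact binomial: n=23, k=13, p₀=1/3=0.3333
P(X=j) = C(n,j)·p₀^j·(1−p₀)^(n−j); p = Σ P(X=j) over j with P(X=j) ≤ P(X=13)
p-value (two-sided) = 0.02539
→ bracket: 0.01<=p<0.05

p-value bracket: 0.01<=p<0.05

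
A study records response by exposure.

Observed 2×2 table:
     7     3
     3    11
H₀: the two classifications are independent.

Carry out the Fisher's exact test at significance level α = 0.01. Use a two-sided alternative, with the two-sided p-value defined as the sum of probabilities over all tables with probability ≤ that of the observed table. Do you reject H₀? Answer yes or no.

Margins: r₁=10, r₂=14, c₁=10, c₂=14, n=24
p_obs = C(10,7)·C(14,3)/C(24,10); sum pmf over tables with pmf ≤ p_obs
p-value (two-sided) = 0.03515
At α=0.01: p ≥ α → fail to reject H₀

reject H₀: no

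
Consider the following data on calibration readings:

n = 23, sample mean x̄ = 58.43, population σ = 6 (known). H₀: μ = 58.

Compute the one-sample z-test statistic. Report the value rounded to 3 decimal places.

SE = σ/√n = 6/√23 = 1.2511
z = (x̄−μ₀)/SE = (58.43−58)/1.2511 = 0.3437

test statistic = 0.344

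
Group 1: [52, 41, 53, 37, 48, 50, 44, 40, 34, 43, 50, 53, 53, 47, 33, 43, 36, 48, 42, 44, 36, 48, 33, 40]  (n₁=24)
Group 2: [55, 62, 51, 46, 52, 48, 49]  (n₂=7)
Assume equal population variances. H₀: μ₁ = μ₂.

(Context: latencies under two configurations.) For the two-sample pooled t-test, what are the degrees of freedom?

degrees of freedom = 29

df = n₁ + n₂ − 2 = 24 + 7 − 2 = 29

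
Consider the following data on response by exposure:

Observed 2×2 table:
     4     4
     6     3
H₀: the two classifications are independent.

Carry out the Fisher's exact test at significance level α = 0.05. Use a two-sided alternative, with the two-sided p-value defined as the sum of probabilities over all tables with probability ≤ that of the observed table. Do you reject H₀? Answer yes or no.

Margins: r₁=8, r₂=9, c₁=10, c₂=7, n=17
p_obs = C(8,4)·C(9,6)/C(17,10); sum pmf over tables with pmf ≤ p_obs
p-value (two-sided) = 0.63719
At α=0.05: p ≥ α → fail to reject H₀

reject H₀: no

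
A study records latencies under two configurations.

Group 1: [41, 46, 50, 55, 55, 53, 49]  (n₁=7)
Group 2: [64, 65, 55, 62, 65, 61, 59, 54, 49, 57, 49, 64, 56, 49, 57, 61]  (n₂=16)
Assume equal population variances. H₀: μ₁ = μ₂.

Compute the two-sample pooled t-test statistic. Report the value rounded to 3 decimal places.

test statistic = -3.241

x̄₁=49.857, s₁=5.113, n₁=7
x̄₂=57.938, s₂=5.651, n₂=16
s_p² = [6·5.113² + 15·5.651²]/21 = 30.2759
SE = √(s_p²·(1/7+1/16)) = 2.4935
t = (49.857−57.938)/2.4935 = -3.2406
df = 21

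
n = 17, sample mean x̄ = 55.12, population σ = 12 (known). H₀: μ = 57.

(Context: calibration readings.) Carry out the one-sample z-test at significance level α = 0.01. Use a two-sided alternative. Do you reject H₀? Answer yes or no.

SE = σ/√n = 12/√17 = 2.9104
z = (x̄−μ₀)/SE = (55.12−57)/2.9104 = -0.6460
p-value (two-sided) = 0.51831
At α=0.01: p ≥ α → fail to reject H₀

reject H₀: no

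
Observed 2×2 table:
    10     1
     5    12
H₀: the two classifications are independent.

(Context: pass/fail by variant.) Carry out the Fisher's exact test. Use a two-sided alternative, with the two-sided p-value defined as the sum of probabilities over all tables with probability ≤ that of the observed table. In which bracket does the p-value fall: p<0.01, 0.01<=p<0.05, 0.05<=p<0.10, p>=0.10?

p-value bracket: p<0.01

Margins: r₁=11, r₂=17, c₁=15, c₂=13, n=28
p_obs = C(11,10)·C(17,5)/C(28,15); sum pmf over tables with pmf ≤ p_obs
p-value (two-sided) = 0.00208
→ bracket: p<0.01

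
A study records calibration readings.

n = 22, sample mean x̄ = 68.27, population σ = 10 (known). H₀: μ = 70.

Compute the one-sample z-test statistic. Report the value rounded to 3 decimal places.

test statistic = -0.811

SE = σ/√n = 10/√22 = 2.1320
z = (x̄−μ₀)/SE = (68.27−70)/2.1320 = -0.8114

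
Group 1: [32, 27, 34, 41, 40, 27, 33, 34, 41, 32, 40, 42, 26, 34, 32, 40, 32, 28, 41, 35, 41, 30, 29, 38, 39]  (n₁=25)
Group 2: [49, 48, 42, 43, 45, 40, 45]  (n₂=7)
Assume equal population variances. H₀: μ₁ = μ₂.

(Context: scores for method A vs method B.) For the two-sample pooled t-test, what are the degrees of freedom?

df = n₁ + n₂ − 2 = 25 + 7 − 2 = 30

degrees of freedom = 30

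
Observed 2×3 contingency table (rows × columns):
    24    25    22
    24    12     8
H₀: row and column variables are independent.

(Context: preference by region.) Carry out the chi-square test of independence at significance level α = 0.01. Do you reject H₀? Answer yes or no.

Row totals [71, 44], col totals [48, 37, 30], n=115
χ² = (24−29.63)²/29.63 + (25−22.84)²/22.84 + (22−18.52)²/18.52 + (24−18.37)²/18.37 + (12−14.16)²/14.16 + (8−11.48)²/11.48 = 5.0396
df = 2
p-value (upper-tail) = 0.08048
At α=0.01: p ≥ α → fail to reject H₀

reject H₀: no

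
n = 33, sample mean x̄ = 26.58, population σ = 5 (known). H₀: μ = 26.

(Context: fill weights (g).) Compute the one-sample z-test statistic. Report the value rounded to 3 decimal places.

SE = σ/√n = 5/√33 = 0.8704
z = (x̄−μ₀)/SE = (26.58−26)/0.8704 = 0.6664

test statistic = 0.666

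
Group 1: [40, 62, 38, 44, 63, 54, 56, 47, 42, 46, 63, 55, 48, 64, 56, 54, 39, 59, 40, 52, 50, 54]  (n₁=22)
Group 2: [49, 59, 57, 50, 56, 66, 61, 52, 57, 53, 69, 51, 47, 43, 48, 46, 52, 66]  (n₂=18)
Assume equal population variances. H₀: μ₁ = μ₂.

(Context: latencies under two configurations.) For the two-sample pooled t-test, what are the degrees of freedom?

df = n₁ + n₂ − 2 = 22 + 18 − 2 = 38

degrees of freedom = 38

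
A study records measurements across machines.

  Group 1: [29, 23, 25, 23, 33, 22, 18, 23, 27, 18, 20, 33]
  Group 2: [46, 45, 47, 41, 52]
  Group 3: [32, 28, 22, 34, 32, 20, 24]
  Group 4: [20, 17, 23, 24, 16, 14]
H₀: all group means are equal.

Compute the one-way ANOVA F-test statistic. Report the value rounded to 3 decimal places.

test statistic = 32.332

Group means [24.50, 46.20, 27.43, 19.00], grand mean 27.700
SSB = Σnᵢ(x̄ᵢ−x̄)² = 2288.786; SSW = ΣΣ(x−x̄ᵢ)² = 613.514
MSB = 2288.786/3 = 762.9286; MSW = 613.514/26 = 23.5967
F = MSB/MSW = 32.3320
df = (3, 26)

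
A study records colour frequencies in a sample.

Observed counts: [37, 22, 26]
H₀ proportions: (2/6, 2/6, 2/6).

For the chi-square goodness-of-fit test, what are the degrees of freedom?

degrees of freedom = 2

df = k − 1 = 3 − 1 = 2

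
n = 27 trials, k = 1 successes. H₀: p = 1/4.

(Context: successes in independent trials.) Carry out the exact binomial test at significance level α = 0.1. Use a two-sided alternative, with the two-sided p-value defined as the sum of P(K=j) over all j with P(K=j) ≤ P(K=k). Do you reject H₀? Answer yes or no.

reject H₀: yes

Exact binomial: n=27, k=1, p₀=1/4=0.2500
P(X=j) = C(n,j)·p₀^j·(1−p₀)^(n−j); p = Σ P(X=j) over j with P(X=j) ≤ P(X=1)
p-value (two-sided) = 0.00668
At α=0.1: p < α → reject H₀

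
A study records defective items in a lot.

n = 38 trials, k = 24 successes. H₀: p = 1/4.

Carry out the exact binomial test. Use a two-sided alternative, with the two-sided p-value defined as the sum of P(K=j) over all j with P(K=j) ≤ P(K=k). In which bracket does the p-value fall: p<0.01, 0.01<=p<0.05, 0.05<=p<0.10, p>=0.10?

Exact binomial: n=38, k=24, p₀=1/4=0.2500
P(X=j) = C(n,j)·p₀^j·(1−p₀)^(n−j); p = Σ P(X=j) over j with P(X=j) ≤ P(X=24)
p-value (two-sided) = 0.00000
→ bracket: p<0.01

p-value bracket: p<0.01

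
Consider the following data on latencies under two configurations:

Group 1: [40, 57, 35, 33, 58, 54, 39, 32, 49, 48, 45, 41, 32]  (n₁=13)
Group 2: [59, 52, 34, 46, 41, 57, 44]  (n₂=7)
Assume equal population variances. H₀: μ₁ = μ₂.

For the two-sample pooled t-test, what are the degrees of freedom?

df = n₁ + n₂ − 2 = 13 + 7 − 2 = 18

degrees of freedom = 18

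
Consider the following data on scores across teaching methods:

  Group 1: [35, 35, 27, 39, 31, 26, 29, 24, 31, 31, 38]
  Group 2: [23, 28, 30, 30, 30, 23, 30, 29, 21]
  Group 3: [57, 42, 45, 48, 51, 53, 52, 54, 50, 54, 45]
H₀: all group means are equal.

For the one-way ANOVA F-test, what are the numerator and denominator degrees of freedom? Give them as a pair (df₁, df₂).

k = 3 groups, N = 31 total
df = (k−1, N−k) = (3−1, 31−3) = (2, 28)

degrees of freedom = [2, 28]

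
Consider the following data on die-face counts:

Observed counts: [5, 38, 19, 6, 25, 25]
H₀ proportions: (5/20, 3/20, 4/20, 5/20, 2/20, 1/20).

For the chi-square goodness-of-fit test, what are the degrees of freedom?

df = k − 1 = 6 − 1 = 5

degrees of freedom = 5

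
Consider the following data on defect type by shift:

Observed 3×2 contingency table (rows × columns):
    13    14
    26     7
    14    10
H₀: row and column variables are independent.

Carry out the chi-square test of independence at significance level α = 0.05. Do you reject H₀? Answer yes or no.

reject H₀: yes

Row totals [27, 33, 24], col totals [53, 31], n=84
χ² = (13−17.04)²/17.04 + (14−9.96)²/9.96 + (26−20.82)²/20.82 + (7−12.18)²/12.18 + (14−15.14)²/15.14 + (10−8.86)²/8.86 = 6.3143
df = 2
p-value (upper-tail) = 0.04255
At α=0.05: p < α → reject H₀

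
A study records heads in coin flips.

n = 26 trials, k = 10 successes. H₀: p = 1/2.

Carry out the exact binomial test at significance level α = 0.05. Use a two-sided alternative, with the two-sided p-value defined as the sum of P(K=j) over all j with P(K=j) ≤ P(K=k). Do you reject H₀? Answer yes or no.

Exact binomial: n=26, k=10, p₀=1/2=0.5000
P(X=j) = C(n,j)·p₀^j·(1−p₀)^(n−j); p = Σ P(X=j) over j with P(X=j) ≤ P(X=10)
p-value (two-sided) = 0.32694
At α=0.05: p ≥ α → fail to reject H₀

reject H₀: no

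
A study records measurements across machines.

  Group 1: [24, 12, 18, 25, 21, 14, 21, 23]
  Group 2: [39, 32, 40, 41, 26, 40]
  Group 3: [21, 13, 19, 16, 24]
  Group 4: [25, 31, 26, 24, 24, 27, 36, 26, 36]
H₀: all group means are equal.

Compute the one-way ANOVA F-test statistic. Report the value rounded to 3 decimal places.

Group means [19.75, 36.33, 18.60, 28.33], grand mean 25.857
SSB = Σnᵢ(x̄ᵢ−x̄)² = 1275.395; SSW = ΣΣ(x−x̄ᵢ)² = 596.033
MSB = 1275.395/3 = 425.1317; MSW = 596.033/24 = 24.8347
F = MSB/MSW = 17.1184
df = (3, 24)

test statistic = 17.118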